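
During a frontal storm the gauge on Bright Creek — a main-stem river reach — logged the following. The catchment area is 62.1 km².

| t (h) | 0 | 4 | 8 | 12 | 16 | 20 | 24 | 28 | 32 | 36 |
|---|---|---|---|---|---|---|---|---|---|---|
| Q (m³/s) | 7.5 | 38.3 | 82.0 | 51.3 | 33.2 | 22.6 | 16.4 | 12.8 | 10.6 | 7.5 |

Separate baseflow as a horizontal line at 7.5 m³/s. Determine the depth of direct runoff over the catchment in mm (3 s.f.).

d ≈ 48.0 mm

Direct runoff: 0.0, 30.8, 74.5, 43.8, 25.7, 15.1, 8.9, 5.3, 3.1, 0.0 m³/s; ΣQ_DR = 207.2 m³/s.
V = ΣQ_DR · Δt = 207.2 × 14400 s = 2.984 × 10^6 m³.
Over A = 62.1 km², depth = V / A = 48.0 mm.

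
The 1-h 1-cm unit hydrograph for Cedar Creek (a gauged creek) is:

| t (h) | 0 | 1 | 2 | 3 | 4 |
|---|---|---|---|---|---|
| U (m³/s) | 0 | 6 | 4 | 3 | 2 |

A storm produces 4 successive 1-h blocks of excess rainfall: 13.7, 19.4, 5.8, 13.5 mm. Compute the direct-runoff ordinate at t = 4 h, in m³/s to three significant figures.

By discrete convolution, Q_j = Σ (P_i / 10 mm) · U_{j−i}.
At t = 4 h (j=4): Q = (13.7/10)·2 + (19.4/10)·3 + (5.8/10)·4 + (13.5/10)·6 = 19.0 m³/s.

Q ≈ 19.0 m³/s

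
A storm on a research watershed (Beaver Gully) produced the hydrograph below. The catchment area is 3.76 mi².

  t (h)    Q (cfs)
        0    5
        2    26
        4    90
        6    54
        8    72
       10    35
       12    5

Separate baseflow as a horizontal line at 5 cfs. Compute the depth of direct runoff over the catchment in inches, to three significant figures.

Direct runoff: 0.0, 21.0, 85.0, 49.0, 67.0, 30.0, 0.0 cfs; ΣQ_DR = 252.0 cfs.
V = ΣQ_DR · Δt = 252.0 × 7200 s = 1.814 × 10^6 ft³.
Over A = 3.76 mi², depth = V / A = 0.208 in.

d ≈ 0.208 in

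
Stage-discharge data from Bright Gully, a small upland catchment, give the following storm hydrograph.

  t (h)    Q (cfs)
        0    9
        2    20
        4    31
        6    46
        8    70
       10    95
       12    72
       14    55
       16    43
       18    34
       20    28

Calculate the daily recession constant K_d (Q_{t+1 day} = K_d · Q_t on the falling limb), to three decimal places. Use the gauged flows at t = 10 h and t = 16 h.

K_d ≈ 0.042

Between t = 10 h and t = 16 h the flow falls from 95 to 43 cfs over 3×2 h = 6 h.
Per-interval ratio K = (43/95)^(1/3) = 0.7678; K_d = K^(24/2) = 0.042.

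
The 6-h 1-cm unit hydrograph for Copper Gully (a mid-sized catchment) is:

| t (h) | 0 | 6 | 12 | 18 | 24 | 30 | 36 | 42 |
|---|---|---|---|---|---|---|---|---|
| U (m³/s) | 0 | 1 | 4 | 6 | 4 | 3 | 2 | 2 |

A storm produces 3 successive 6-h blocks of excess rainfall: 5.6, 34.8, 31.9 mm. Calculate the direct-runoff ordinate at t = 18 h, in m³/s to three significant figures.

By discrete convolution, Q_j = Σ (P_i / 10 mm) · U_{j−i}.
At t = 18 h (j=3): Q = (5.6/10)·6 + (34.8/10)·4 + (31.9/10)·1 = 20.5 m³/s.

Q ≈ 20.5 m³/s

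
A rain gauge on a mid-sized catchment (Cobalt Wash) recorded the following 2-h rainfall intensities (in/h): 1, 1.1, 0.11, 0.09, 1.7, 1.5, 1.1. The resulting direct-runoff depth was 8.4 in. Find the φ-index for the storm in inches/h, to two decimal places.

Only the 5 blocks with intensity above φ contribute runoff: 1, 1.1, 1.7, 1.5, 1.1 in/h.
Σ(I−φ)·Δt = d  ⇒  (1+1.1+1.7+1.5+1.1 − 5φ)·2 = 8.4
φ = (6.400 − 8.4/2) / 5 = 0.44 in/h.

φ ≈ 0.44 in/h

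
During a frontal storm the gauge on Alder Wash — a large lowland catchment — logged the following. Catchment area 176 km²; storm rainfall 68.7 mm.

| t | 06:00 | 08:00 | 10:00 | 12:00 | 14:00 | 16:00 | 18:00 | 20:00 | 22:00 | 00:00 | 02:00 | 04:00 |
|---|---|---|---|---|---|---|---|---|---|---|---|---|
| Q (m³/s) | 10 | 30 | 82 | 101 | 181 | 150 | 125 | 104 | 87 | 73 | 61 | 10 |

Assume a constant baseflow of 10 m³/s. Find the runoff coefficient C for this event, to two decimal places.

ΣQ_DR = 894.0 m³/s; V = ΣQ_DR·Δt = 6.437 × 10^6 m³.
Runoff depth d = V / A = 36.57 mm.
C = d / P = 36.57 / 68.7 = 0.53.

C ≈ 0.53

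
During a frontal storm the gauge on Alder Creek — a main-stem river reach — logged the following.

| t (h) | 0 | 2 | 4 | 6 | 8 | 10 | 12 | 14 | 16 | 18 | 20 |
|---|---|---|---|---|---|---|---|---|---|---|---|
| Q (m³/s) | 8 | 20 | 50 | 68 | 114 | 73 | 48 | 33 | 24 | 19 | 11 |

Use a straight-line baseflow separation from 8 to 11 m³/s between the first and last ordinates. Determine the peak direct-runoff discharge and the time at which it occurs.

Subtracting baseflow gives direct-runoff ordinates: 0.00, 11.70, 41.40, 59.10, 104.80, 63.50, 38.20, 22.90, 13.60, 8.30, 0.00 m³/s.
The maximum is 104.80 m³/s, occurring at the reading for t = 8 h.

Q_p = 104.80 m³/s at t = 8 h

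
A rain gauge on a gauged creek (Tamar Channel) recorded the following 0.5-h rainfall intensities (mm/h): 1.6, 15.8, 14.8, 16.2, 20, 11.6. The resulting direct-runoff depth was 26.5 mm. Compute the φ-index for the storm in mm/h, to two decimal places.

Only the 5 blocks with intensity above φ contribute runoff: 15.8, 14.8, 16.2, 20, 11.6 mm/h.
Σ(I−φ)·Δt = d  ⇒  (15.8+14.8+16.2+20+11.6 − 5φ)·0.5 = 26.5
φ = (78.40 − 26.5/0.5) / 5 = 5.08 mm/h.

φ ≈ 5.08 mm/h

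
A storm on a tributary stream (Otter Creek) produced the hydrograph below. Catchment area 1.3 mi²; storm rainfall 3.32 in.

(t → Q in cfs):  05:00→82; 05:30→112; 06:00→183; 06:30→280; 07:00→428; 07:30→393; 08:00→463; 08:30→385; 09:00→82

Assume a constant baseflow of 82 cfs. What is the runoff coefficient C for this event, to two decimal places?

ΣQ_DR = 1670 cfs; V = ΣQ_DR·Δt = 3.006 × 10^6 ft³.
Runoff depth d = V / A = 0.9953 in.
C = d / P = 0.9953 / 3.32 = 0.30.

C ≈ 0.30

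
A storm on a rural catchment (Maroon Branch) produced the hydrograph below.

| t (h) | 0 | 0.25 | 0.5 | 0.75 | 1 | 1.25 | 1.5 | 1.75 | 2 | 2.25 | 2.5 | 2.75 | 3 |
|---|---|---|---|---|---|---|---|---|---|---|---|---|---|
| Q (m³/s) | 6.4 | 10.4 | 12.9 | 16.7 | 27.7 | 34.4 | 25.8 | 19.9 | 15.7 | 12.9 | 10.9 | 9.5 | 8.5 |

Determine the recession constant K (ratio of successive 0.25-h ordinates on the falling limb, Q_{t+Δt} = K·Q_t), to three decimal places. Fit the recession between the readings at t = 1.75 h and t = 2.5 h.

Using the recession-limb readings at t = 1.75 h and t = 2.5 h: Q falls from 19.9 to 10.9 m³/s over 3 intervals.
K = (Q₂/Q₁)^(1/3) = (10.9/19.9)^(1/3) = 0.818.

K ≈ 0.818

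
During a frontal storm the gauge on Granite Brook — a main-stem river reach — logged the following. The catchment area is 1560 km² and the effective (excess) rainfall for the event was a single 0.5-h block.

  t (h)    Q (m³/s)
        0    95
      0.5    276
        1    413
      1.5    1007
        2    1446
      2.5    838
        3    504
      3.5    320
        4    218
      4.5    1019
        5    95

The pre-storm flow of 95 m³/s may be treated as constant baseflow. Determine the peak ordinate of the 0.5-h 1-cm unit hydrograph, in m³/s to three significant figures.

U_p ≈ 2260 m³/s

Direct runoff: 0.0, 181.0, 318.0, 912.0, 1351.0, 743.0, 409.0, 225.0, 123.0, 924.0, 0.0 m³/s; ΣQ_DR = 5186 m³/s, peak = 1351.0 m³/s.
Runoff depth d = ΣQ_DR·Δt / A = 5186 × 1800 / (1560 km²) = 5.984 mm.
The 1-cm UH is the DRH scaled by (10 mm)/d, so U_p = 1351.0 × 10/5.984 = 2260 m³/s.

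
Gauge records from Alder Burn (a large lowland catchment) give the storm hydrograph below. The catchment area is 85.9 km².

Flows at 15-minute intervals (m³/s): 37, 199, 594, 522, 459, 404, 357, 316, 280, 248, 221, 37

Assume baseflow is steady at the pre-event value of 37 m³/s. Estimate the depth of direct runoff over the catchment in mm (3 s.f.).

Direct runoff: 0.0, 162.0, 557.0, 485.0, 422.0, 367.0, 320.0, 279.0, 243.0, 211.0, 184.0, 0.0 m³/s; ΣQ_DR = 3230 m³/s.
V = ΣQ_DR · Δt = 3230 × 900 s = 2.907 × 10^6 m³.
Over A = 85.9 km², depth = V / A = 33.8 mm.

d ≈ 33.8 mm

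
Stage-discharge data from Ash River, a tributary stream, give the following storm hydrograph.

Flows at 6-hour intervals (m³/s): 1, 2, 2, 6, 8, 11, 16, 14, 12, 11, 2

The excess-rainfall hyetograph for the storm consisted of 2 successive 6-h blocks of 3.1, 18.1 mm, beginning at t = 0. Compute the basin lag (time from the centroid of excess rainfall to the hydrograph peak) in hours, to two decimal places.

t_L ≈ 27.88 h

Centroid of excess rainfall: t_c = Σ P_i·t̄_i / ΣP_i = 8.1226 h (block centres at 3, 9 h).
Hydrograph peak occurs at t = 36 h, so basin lag t_L = 36 − 8.1226 = 27.88 h.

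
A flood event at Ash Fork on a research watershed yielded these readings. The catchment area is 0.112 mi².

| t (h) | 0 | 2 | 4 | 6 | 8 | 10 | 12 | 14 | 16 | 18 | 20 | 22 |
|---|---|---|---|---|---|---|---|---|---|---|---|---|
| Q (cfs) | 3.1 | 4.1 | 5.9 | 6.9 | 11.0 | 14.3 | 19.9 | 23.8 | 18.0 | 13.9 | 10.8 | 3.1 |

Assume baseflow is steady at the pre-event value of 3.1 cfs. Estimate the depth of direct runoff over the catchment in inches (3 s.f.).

Direct runoff: 0.0, 1.0, 2.8, 3.8, 7.9, 11.2, 16.8, 20.7, 14.9, 10.8, 7.7, 0.0 cfs; ΣQ_DR = 97.60 cfs.
V = ΣQ_DR · Δt = 97.60 × 7200 s = 7.027 × 10^5 ft³.
Over A = 0.112 mi², depth = V / A = 2.70 in.

d ≈ 2.70 in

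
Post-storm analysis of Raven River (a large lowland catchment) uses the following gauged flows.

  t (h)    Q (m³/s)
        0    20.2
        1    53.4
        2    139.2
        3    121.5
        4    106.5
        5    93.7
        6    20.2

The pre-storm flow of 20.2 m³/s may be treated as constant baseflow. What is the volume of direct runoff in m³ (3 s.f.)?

V ≈ 1.49 × 10^6 m³

Direct-runoff ordinates (Q − Q_b): 0.0, 33.2, 119.0, 101.3, 86.3, 73.5, 0.0 m³/s.
ΣQ_DR = 413.3 m³/s.
With Δt = 1 h = 3600 s, V = ΣQ_DR · Δt = 413.3 × 3600 = 1.49 × 10^6 m³.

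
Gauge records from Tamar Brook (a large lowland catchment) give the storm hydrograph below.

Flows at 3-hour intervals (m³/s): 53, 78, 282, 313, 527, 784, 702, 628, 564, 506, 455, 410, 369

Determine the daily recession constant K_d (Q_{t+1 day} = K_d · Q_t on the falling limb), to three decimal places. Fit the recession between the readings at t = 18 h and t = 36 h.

K_d ≈ 0.424

Between t = 18 h and t = 36 h the flow falls from 702 to 369 m³/s over 6×3 h = 18 h.
Per-interval ratio K = (369/702)^(1/6) = 0.8984; K_d = K^(24/3) = 0.424.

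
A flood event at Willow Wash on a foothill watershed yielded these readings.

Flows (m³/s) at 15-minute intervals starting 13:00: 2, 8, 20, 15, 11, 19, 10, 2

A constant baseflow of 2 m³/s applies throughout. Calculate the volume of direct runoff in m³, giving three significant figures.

V ≈ 63900 m³

Direct-runoff ordinates (Q − Q_b): 0.0, 6.0, 18.0, 13.0, 9.0, 17.0, 8.0, 0.0 m³/s.
ΣQ_DR = 71.00 m³/s.
With Δt = 0.25 h = 900 s, V = ΣQ_DR · Δt = 71.00 × 900 = 63900 m³.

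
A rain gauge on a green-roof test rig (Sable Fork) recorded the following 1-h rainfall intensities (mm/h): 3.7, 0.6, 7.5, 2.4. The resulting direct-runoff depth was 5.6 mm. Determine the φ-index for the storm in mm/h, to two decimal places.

Only the 2 blocks with intensity above φ contribute runoff: 3.7, 7.5 mm/h.
Σ(I−φ)·Δt = d  ⇒  (3.7+7.5 − 2φ)·1 = 5.6
φ = (11.20 − 5.6/1) / 2 = 2.80 mm/h.

φ ≈ 2.80 mm/h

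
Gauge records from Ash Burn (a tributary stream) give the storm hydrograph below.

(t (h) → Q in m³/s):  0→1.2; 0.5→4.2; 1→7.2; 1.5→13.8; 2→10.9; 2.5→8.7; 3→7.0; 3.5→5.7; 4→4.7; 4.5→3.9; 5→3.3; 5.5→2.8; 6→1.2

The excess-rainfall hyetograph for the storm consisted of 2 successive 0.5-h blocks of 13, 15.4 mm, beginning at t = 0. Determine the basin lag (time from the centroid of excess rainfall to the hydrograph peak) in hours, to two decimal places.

t_L ≈ 0.98 h

Centroid of excess rainfall: t_c = Σ P_i·t̄_i / ΣP_i = 0.5211 h (block centres at 0.25, 0.75 h).
Hydrograph peak occurs at t = 1.5 h, so basin lag t_L = 1.5 − 0.5211 = 0.98 h.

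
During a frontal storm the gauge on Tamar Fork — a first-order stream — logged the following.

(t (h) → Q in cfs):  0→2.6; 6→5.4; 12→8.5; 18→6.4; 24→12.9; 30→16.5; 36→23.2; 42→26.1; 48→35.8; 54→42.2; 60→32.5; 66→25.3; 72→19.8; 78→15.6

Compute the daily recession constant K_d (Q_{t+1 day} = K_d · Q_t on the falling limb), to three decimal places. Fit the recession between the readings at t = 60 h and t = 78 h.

K_d ≈ 0.376

Between t = 60 h and t = 78 h the flow falls from 32.5 to 15.6 cfs over 3×6 h = 18 h.
Per-interval ratio K = (15.6/32.5)^(1/3) = 0.7830; K_d = K^(24/6) = 0.376.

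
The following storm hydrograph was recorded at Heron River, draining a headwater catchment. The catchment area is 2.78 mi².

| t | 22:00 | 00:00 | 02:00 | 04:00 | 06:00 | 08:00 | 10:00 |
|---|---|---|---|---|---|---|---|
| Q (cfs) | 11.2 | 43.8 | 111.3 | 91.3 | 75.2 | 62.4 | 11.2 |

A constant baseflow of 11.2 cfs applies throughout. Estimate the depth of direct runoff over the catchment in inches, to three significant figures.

Direct runoff: 0.0, 32.6, 100.1, 80.1, 64.0, 51.2, 0.0 cfs; ΣQ_DR = 328.0 cfs.
V = ΣQ_DR · Δt = 328.0 × 7200 s = 2.362 × 10^6 ft³.
Over A = 2.78 mi², depth = V / A = 0.366 in.

d ≈ 0.366 in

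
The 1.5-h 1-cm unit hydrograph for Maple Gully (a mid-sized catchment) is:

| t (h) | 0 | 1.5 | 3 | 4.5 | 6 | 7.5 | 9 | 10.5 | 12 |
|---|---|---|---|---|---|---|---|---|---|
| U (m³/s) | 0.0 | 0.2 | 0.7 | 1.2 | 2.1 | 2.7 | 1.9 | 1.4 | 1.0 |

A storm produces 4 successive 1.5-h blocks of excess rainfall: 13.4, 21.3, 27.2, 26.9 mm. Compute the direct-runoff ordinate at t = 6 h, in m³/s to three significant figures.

Q ≈ 7.81 m³/s

By discrete convolution, Q_j = Σ (P_i / 10 mm) · U_{j−i}.
At t = 6 h (j=4): Q = (13.4/10)·2.1 + (21.3/10)·1.2 + (27.2/10)·0.7 + (26.9/10)·0.2 = 7.81 m³/s.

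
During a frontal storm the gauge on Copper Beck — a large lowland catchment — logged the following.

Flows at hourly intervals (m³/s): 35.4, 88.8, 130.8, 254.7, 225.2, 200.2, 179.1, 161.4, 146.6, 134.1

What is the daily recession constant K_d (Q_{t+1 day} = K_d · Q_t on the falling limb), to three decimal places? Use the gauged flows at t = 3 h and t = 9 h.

Between t = 3 h and t = 9 h the flow falls from 254.7 to 134.1 m³/s over 6×1 h = 6 h.
Per-interval ratio K = (134.1/254.7)^(1/6) = 0.8986; K_d = K^(24/1) = 0.077.

K_d ≈ 0.077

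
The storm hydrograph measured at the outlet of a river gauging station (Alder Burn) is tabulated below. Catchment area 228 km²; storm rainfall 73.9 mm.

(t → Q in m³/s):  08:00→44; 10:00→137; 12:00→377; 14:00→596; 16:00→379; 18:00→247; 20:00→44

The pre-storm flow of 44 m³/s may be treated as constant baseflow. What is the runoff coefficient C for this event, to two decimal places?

ΣQ_DR = 1516 m³/s; V = ΣQ_DR·Δt = 1.092 × 10^7 m³.
Runoff depth d = V / A = 47.87 mm.
C = d / P = 47.87 / 73.9 = 0.65.

C ≈ 0.65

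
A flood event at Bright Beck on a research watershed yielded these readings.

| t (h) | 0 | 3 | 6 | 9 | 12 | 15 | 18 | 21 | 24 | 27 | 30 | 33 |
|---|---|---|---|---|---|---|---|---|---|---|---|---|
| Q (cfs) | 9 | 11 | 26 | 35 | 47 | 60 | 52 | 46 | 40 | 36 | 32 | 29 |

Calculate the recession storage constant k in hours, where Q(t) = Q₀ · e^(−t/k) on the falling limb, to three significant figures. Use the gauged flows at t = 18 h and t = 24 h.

k ≈ 22.9 h

On the falling limb, Q drops from 52 to 40 cfs between t = 18 h and t = 24 h (Δt = 6 h).
k = −Δt / ln(Q₂/Q₁) = −6 / ln(40/52) = 22.9 h.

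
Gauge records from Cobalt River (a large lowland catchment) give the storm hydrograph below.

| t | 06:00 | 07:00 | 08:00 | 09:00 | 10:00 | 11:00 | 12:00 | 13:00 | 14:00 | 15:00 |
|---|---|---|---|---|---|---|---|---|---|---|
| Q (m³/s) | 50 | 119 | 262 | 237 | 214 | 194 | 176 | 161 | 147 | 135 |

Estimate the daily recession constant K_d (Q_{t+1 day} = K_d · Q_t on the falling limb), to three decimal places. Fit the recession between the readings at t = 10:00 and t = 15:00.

Between t = 10:00 and t = 15:00 the flow falls from 214 to 135 m³/s over 5×1 h = 5 h.
Per-interval ratio K = (135/214)^(1/5) = 0.9120; K_d = K^(24/1) = 0.110.

K_d ≈ 0.110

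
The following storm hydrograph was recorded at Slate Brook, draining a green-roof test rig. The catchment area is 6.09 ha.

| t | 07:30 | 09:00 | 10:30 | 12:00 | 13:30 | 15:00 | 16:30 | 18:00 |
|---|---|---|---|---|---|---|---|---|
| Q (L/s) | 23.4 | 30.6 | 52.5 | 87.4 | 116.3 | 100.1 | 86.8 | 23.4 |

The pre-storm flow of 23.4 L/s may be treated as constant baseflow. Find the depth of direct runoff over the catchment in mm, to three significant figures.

Direct runoff: 0.0, 7.2, 29.1, 64.0, 92.9, 76.7, 63.4, 0.0 L/s; ΣQ_DR = 333.3 L/s.
V = ΣQ_DR · Δt = 333.3 × 5400 s = 1.800 × 10^6 L.
Over A = 6.09 ha, depth = V / A = 29.6 mm.

d ≈ 29.6 mm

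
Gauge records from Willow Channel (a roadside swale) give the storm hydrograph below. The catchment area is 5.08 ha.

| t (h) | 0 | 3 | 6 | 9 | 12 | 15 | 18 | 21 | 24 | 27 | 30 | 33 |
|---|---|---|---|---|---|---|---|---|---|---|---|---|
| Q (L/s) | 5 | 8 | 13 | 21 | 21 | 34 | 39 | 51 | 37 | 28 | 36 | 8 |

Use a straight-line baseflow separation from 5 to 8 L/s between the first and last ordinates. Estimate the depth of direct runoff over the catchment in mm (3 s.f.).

Direct runoff: 0.00, 2.73, 7.45, 15.18, 14.91, 27.64, 32.36, 44.09, 29.82, 20.55, 28.27, 0.00 L/s; ΣQ_DR = 223.0 L/s.
V = ΣQ_DR · Δt = 223.0 × 10800 s = 2.408 × 10^6 L.
Over A = 5.08 ha, depth = V / A = 47.4 mm.

d ≈ 47.4 mm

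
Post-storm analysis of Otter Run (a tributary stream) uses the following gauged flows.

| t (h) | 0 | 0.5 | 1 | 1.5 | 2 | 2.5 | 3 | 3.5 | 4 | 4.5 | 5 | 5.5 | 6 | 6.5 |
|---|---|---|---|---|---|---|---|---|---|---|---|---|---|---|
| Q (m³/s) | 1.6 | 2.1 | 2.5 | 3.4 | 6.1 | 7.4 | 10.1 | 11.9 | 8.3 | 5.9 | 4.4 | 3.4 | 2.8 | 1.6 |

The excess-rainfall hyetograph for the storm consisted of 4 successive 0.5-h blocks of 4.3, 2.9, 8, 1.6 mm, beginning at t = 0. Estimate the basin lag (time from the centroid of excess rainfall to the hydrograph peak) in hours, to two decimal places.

Centroid of excess rainfall: t_c = Σ P_i·t̄_i / ΣP_i = 0.9554 h (block centres at 0.25, 0.75, 1.25, 1.75 h).
Hydrograph peak occurs at t = 3.5 h, so basin lag t_L = 3.5 − 0.9554 = 2.54 h.

t_L ≈ 2.54 h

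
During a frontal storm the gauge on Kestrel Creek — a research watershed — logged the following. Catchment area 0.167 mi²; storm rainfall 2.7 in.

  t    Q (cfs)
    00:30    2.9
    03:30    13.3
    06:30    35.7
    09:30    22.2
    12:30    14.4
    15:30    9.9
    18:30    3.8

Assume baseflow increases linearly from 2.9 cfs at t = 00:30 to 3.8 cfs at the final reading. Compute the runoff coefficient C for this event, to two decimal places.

C ≈ 0.81

ΣQ_DR = 78.75 cfs; V = ΣQ_DR·Δt = 8.505 × 10^5 ft³.
Runoff depth d = V / A = 2.192 in.
C = d / P = 2.192 / 2.7 = 0.81.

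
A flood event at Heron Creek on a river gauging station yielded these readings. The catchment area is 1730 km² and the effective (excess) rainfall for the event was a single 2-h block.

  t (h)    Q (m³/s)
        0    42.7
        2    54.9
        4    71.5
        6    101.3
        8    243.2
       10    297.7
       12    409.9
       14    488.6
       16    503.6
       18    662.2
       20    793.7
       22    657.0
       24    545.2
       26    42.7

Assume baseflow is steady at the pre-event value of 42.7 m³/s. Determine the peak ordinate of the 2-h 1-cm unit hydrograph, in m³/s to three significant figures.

U_p ≈ 418 m³/s

Direct runoff: 0.0, 12.2, 28.8, 58.6, 200.5, 255.0, 367.2, 445.9, 460.9, 619.5, 751.0, 614.3, 502.5, 0.0 m³/s; ΣQ_DR = 4316 m³/s, peak = 751.0 m³/s.
Runoff depth d = ΣQ_DR·Δt / A = 4316 × 7200 / (1730 km²) = 17.96 mm.
The 1-cm UH is the DRH scaled by (10 mm)/d, so U_p = 751.0 × 10/17.96 = 418 m³/s.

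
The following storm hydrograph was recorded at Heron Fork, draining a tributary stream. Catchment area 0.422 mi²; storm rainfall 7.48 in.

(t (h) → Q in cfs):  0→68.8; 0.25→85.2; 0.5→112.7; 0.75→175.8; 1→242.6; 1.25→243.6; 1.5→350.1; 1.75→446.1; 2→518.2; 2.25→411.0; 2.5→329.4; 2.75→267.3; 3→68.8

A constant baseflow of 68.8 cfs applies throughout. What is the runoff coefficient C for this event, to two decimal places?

C ≈ 0.30

ΣQ_DR = 2425 cfs; V = ΣQ_DR·Δt = 2.183 × 10^6 ft³.
Runoff depth d = V / A = 2.226 in.
C = d / P = 2.226 / 7.48 = 0.30.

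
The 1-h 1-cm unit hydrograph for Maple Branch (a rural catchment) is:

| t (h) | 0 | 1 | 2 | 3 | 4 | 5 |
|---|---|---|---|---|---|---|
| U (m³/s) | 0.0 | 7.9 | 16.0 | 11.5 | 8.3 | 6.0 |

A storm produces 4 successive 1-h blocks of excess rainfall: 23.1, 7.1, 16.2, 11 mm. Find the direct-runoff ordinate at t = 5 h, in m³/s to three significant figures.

By discrete convolution, Q_j = Σ (P_i / 10 mm) · U_{j−i}.
At t = 5 h (j=5): Q = (23.1/10)·6.0 + (7.1/10)·8.3 + (16.2/10)·11.5 + (11/10)·16.0 = 56.0 m³/s.

Q ≈ 56.0 m³/s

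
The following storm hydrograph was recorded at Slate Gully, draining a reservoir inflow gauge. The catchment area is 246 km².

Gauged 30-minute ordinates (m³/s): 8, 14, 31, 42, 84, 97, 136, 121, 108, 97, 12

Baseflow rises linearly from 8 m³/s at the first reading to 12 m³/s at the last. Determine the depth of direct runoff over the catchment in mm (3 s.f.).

Direct runoff: 0.00, 5.60, 22.20, 32.80, 74.40, 87.00, 125.60, 110.20, 96.80, 85.40, 0.00 m³/s; ΣQ_DR = 640.0 m³/s.
V = ΣQ_DR · Δt = 640.0 × 1800 s = 1.152 × 10^6 m³.
Over A = 246 km², depth = V / A = 4.68 mm.

d ≈ 4.68 mm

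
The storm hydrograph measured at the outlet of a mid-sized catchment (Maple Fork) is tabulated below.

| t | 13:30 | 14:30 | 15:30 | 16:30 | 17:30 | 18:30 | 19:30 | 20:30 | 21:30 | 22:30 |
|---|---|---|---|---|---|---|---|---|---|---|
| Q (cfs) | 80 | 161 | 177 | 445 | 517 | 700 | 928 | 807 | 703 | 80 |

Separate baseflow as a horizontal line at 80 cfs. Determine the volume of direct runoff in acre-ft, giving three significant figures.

Direct-runoff ordinates (Q − Q_b): 0.0, 81.0, 97.0, 365.0, 437.0, 620.0, 848.0, 727.0, 623.0, 0.0 cfs.
ΣQ_DR = 3798 cfs.
With Δt = 1 h = 3600 s, V = ΣQ_DR · Δt = 3798 × 3600 = 1.37 × 10^7 ft³ = 314 acre-ft.

V ≈ 314 acre-ft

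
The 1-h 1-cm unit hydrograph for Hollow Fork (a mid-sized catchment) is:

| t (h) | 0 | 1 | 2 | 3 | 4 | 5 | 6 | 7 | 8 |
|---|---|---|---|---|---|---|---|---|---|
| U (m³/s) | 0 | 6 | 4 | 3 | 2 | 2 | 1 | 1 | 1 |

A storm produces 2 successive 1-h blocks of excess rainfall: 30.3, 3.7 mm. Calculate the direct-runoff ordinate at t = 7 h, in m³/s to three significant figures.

By discrete convolution, Q_j = Σ (P_i / 10 mm) · U_{j−i}.
At t = 7 h (j=7): Q = (30.3/10)·1 + (3.7/10)·1 = 3.40 m³/s.

Q ≈ 3.40 m³/s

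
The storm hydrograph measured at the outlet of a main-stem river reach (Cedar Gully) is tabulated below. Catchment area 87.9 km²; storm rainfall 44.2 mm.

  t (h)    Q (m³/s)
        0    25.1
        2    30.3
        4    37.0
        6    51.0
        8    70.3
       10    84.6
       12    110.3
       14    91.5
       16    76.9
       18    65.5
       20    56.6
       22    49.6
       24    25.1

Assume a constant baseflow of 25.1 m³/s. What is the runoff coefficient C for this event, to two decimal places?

C ≈ 0.83

ΣQ_DR = 447.5 m³/s; V = ΣQ_DR·Δt = 3.222 × 10^6 m³.
Runoff depth d = V / A = 36.66 mm.
C = d / P = 36.66 / 44.2 = 0.83.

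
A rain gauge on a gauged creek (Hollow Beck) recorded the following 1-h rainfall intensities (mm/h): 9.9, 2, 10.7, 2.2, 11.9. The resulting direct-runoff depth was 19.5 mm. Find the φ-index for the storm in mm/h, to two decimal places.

Only the 3 blocks with intensity above φ contribute runoff: 9.9, 10.7, 11.9 mm/h.
Σ(I−φ)·Δt = d  ⇒  (9.9+10.7+11.9 − 3φ)·1 = 19.5
φ = (32.50 − 19.5/1) / 3 = 4.33 mm/h.

φ ≈ 4.33 mm/h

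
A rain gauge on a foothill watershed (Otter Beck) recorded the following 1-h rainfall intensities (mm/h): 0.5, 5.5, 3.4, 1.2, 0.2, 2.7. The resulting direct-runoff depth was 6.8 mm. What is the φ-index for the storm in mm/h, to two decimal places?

φ ≈ 1.60 mm/h

Only the 3 blocks with intensity above φ contribute runoff: 5.5, 3.4, 2.7 mm/h.
Σ(I−φ)·Δt = d  ⇒  (5.5+3.4+2.7 − 3φ)·1 = 6.8
φ = (11.60 − 6.8/1) / 3 = 1.60 mm/h.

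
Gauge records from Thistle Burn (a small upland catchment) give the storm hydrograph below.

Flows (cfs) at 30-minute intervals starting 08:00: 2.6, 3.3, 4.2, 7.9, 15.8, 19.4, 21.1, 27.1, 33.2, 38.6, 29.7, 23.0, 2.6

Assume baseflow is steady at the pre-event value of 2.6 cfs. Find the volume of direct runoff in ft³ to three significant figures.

Direct-runoff ordinates (Q − Q_b): 0.0, 0.7, 1.6, 5.3, 13.2, 16.8, 18.5, 24.5, 30.6, 36.0, 27.1, 20.4, 0.0 cfs.
ΣQ_DR = 194.7 cfs.
With Δt = 0.5 h = 1800 s, V = ΣQ_DR · Δt = 194.7 × 1800 = 3.50 × 10^5 ft³.

V ≈ 3.50 × 10^5 ft³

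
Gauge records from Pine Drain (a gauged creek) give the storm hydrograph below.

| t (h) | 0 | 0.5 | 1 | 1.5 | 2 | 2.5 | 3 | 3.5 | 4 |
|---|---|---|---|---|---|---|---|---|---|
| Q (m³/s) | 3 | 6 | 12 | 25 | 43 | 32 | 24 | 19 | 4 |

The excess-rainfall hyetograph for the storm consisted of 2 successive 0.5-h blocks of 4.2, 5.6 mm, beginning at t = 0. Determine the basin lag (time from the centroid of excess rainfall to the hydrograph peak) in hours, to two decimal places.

t_L ≈ 1.46 h

Centroid of excess rainfall: t_c = Σ P_i·t̄_i / ΣP_i = 0.5357 h (block centres at 0.25, 0.75 h).
Hydrograph peak occurs at t = 2 h, so basin lag t_L = 2 − 0.5357 = 1.46 h.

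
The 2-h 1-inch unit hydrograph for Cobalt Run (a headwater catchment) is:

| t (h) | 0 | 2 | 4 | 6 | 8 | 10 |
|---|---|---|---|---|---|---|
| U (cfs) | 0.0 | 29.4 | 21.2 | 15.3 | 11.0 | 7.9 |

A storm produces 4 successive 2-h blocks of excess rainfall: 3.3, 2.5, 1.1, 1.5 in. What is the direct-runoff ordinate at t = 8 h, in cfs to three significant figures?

Q ≈ 142 cfs

By discrete convolution, Q_j = Σ (P_i / 1 in) · U_{j−i}.
At t = 8 h (j=4): Q = (3.3/1)·11.0 + (2.5/1)·15.3 + (1.1/1)·21.2 + (1.5/1)·29.4 = 142 cfs.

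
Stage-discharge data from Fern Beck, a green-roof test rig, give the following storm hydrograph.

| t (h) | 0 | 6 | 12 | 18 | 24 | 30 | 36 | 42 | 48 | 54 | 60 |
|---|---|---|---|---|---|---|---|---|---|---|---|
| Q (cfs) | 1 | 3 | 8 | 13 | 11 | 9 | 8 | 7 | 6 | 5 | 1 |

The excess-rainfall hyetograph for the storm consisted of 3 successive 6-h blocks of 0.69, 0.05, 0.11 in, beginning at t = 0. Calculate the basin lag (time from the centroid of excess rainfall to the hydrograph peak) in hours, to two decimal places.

Centroid of excess rainfall: t_c = Σ P_i·t̄_i / ΣP_i = 4.9059 h (block centres at 3, 9, 15 h).
Hydrograph peak occurs at t = 18 h, so basin lag t_L = 18 − 4.9059 = 13.09 h.

t_L ≈ 13.09 h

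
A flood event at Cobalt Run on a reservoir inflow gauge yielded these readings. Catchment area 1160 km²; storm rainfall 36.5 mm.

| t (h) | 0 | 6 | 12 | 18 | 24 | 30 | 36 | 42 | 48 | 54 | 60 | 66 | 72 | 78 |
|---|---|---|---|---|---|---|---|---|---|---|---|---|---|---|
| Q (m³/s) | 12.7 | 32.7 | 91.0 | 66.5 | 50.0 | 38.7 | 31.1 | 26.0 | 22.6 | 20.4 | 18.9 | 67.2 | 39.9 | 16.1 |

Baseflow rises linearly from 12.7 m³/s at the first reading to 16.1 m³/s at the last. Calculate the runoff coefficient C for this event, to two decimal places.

C ≈ 0.17

ΣQ_DR = 332.2 m³/s; V = ΣQ_DR·Δt = 7.176 × 10^6 m³.
Runoff depth d = V / A = 6.186 mm.
C = d / P = 6.186 / 36.5 = 0.17.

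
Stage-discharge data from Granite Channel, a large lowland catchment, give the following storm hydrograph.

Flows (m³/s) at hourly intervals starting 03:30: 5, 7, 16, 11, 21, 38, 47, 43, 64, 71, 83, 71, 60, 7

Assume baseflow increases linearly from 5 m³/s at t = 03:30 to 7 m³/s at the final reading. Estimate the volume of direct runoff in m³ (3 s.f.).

V ≈ 1.66 × 10^6 m³

Direct-runoff ordinates (Q − Q_b): 0.00, 1.85, 10.69, 5.54, 15.38, 32.23, 41.08, 36.92, 57.77, 64.62, 76.46, 64.31, 53.15, 0.00 m³/s.
ΣQ_DR = 460.0 m³/s.
With Δt = 1 h = 3600 s, V = ΣQ_DR · Δt = 460.0 × 3600 = 1.66 × 10^6 m³.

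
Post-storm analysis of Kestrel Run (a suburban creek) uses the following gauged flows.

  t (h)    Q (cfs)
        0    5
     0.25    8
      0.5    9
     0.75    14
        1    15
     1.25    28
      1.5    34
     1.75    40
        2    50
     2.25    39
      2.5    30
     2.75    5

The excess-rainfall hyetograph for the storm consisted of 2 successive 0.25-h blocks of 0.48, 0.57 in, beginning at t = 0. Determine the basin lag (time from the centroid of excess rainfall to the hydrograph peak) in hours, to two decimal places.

t_L ≈ 1.74 h

Centroid of excess rainfall: t_c = Σ P_i·t̄_i / ΣP_i = 0.2607 h (block centres at 0.125, 0.375 h).
Hydrograph peak occurs at t = 2 h, so basin lag t_L = 2 − 0.2607 = 1.74 h.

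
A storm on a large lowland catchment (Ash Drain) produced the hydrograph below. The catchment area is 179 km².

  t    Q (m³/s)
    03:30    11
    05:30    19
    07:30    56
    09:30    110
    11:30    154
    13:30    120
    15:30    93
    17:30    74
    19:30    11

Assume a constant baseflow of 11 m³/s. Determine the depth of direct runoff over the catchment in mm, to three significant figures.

d ≈ 22.1 mm

Direct runoff: 0.0, 8.0, 45.0, 99.0, 143.0, 109.0, 82.0, 63.0, 0.0 m³/s; ΣQ_DR = 549.0 m³/s.
V = ΣQ_DR · Δt = 549.0 × 7200 s = 3.953 × 10^6 m³.
Over A = 179 km², depth = V / A = 22.1 mm.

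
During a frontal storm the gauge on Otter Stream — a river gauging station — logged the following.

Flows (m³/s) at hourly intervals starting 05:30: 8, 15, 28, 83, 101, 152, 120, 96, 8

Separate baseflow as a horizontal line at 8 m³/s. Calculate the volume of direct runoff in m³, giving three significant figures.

V ≈ 1.94 × 10^6 m³

Direct-runoff ordinates (Q − Q_b): 0.0, 7.0, 20.0, 75.0, 93.0, 144.0, 112.0, 88.0, 0.0 m³/s.
ΣQ_DR = 539.0 m³/s.
With Δt = 1 h = 3600 s, V = ΣQ_DR · Δt = 539.0 × 3600 = 1.94 × 10^6 m³.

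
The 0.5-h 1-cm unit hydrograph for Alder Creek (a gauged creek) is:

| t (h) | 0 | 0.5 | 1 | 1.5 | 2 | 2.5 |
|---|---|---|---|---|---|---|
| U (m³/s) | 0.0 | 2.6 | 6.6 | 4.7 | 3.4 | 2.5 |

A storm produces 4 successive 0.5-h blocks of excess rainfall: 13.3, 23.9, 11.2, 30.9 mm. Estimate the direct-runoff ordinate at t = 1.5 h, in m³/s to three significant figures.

Q ≈ 24.9 m³/s

By discrete convolution, Q_j = Σ (P_i / 10 mm) · U_{j−i}.
At t = 1.5 h (j=3): Q = (13.3/10)·4.7 + (23.9/10)·6.6 + (11.2/10)·2.6 + (30.9/10)·0.0 = 24.9 m³/s.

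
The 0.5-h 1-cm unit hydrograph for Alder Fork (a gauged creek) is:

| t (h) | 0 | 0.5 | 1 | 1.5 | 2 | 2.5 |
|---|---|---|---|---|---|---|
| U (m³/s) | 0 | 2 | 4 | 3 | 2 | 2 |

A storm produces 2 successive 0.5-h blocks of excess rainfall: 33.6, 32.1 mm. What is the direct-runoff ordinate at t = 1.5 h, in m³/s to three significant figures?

By discrete convolution, Q_j = Σ (P_i / 10 mm) · U_{j−i}.
At t = 1.5 h (j=3): Q = (33.6/10)·3 + (32.1/10)·4 = 22.9 m³/s.

Q ≈ 22.9 m³/s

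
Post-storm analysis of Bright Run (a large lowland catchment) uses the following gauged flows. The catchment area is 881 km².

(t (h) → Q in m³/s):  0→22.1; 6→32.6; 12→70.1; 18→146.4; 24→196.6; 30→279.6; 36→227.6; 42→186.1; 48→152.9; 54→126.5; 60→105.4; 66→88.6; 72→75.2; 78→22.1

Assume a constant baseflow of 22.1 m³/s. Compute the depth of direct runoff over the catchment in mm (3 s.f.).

d ≈ 34.9 mm

Direct runoff: 0.0, 10.5, 48.0, 124.3, 174.5, 257.5, 205.5, 164.0, 130.8, 104.4, 83.3, 66.5, 53.1, 0.0 m³/s; ΣQ_DR = 1422 m³/s.
V = ΣQ_DR · Δt = 1422 × 21600 s = 3.072 × 10^7 m³.
Over A = 881 km², depth = V / A = 34.9 mm.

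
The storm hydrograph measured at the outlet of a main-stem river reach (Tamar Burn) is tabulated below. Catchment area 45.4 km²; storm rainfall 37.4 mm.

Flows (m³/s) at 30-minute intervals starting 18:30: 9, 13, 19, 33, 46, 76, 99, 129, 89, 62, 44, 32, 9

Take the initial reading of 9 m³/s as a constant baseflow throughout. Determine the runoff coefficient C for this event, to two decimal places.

ΣQ_DR = 543.0 m³/s; V = ΣQ_DR·Δt = 9.774 × 10^5 m³.
Runoff depth d = V / A = 21.53 mm.
C = d / P = 21.53 / 37.4 = 0.58.

C ≈ 0.58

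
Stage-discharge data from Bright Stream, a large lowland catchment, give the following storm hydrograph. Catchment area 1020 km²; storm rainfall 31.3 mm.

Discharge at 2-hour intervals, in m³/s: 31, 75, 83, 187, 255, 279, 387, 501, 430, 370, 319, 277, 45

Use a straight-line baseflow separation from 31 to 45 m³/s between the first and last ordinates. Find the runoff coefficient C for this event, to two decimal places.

ΣQ_DR = 2745 m³/s; V = ΣQ_DR·Δt = 1.976 × 10^7 m³.
Runoff depth d = V / A = 19.38 mm.
C = d / P = 19.38 / 31.3 = 0.62.

C ≈ 0.62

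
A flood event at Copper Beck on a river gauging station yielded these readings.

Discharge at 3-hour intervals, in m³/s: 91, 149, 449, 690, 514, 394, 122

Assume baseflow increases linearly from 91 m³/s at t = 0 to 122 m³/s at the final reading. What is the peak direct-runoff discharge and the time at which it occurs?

Q_p = 583.50 m³/s at t = 9 h

Subtracting baseflow gives direct-runoff ordinates: 0.00, 52.83, 347.67, 583.50, 402.33, 277.17, 0.00 m³/s.
The maximum is 583.50 m³/s, occurring at the reading for t = 9 h.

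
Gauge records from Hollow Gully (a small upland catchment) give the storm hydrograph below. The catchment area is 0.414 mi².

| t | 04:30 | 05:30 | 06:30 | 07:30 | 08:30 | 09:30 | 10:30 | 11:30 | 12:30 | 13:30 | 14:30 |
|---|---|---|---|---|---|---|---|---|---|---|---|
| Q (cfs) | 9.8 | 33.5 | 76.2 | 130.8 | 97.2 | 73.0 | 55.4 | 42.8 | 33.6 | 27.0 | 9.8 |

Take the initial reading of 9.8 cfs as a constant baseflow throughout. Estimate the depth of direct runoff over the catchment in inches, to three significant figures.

Direct runoff: 0.0, 23.7, 66.4, 121.0, 87.4, 63.2, 45.6, 33.0, 23.8, 17.2, 0.0 cfs; ΣQ_DR = 481.3 cfs.
V = ΣQ_DR · Δt = 481.3 × 3600 s = 1.733 × 10^6 ft³.
Over A = 0.414 mi², depth = V / A = 1.80 in.

d ≈ 1.80 in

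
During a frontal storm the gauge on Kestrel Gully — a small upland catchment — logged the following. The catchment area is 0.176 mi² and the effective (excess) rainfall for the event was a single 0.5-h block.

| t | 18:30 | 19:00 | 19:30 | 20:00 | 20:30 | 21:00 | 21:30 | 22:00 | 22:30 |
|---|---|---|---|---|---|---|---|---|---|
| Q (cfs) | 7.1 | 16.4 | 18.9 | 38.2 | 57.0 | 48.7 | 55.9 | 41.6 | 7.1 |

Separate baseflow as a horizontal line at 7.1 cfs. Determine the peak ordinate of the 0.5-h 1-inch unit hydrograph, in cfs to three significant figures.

Direct runoff: 0.0, 9.3, 11.8, 31.1, 49.9, 41.6, 48.8, 34.5, 0.0 cfs; ΣQ_DR = 227.0 cfs, peak = 49.9 cfs.
Runoff depth d = ΣQ_DR·Δt / A = 227.0 × 1800 / (0.176 mi²) = 0.9993 in.
The 1-inch UH is the DRH scaled by (1 in)/d, so U_p = 49.9 × 1/0.9993 = 49.9 cfs.

U_p ≈ 49.9 cfs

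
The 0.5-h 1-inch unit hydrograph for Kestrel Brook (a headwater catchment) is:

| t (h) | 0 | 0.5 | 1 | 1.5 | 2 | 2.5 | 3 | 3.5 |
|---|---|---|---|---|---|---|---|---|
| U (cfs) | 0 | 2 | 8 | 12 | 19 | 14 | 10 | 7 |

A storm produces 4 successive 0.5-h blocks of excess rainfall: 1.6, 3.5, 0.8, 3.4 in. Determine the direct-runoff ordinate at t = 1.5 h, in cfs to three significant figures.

By discrete convolution, Q_j = Σ (P_i / 1 in) · U_{j−i}.
At t = 1.5 h (j=3): Q = (1.6/1)·12 + (3.5/1)·8 + (0.8/1)·2 + (3.4/1)·0 = 48.8 cfs.

Q ≈ 48.8 cfs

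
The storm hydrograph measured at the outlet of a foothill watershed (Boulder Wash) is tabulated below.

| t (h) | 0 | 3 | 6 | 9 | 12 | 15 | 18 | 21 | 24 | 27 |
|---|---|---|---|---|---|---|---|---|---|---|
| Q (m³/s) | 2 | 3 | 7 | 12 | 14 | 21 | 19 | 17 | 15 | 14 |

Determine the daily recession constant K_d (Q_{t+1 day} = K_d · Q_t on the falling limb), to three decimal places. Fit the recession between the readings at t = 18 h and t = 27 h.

Between t = 18 h and t = 27 h the flow falls from 19 to 14 m³/s over 3×3 h = 9 h.
Per-interval ratio K = (14/19)^(1/3) = 0.9032; K_d = K^(24/3) = 0.443.

K_d ≈ 0.443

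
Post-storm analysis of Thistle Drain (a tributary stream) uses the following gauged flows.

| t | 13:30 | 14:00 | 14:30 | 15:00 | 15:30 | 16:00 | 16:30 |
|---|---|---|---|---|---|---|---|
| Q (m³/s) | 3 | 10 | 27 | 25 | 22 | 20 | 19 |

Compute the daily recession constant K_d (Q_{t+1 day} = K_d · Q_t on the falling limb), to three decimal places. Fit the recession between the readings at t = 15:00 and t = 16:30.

Between t = 15:00 and t = 16:30 the flow falls from 25 to 19 m³/s over 3×0.5 h = 1.5 h.
Per-interval ratio K = (19/25)^(1/3) = 0.9126; K_d = K^(24/0.5) = 0.012.

K_d ≈ 0.012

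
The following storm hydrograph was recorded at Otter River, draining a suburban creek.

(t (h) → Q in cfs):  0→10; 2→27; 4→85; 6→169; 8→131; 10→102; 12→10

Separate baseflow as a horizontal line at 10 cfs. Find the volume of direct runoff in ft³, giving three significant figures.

V ≈ 3.34 × 10^6 ft³

Direct-runoff ordinates (Q − Q_b): 0.0, 17.0, 75.0, 159.0, 121.0, 92.0, 0.0 cfs.
ΣQ_DR = 464.0 cfs.
With Δt = 2 h = 7200 s, V = ΣQ_DR · Δt = 464.0 × 7200 = 3.34 × 10^6 ft³.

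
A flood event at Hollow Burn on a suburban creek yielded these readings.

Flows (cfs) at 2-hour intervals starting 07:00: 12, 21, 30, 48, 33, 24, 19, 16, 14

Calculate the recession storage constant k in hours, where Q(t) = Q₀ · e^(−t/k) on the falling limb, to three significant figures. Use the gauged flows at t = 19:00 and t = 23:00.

k ≈ 13.1 h

On the falling limb, Q drops from 19 to 14 cfs between t = 19:00 and t = 23:00 (Δt = 4 h).
k = −Δt / ln(Q₂/Q₁) = −4 / ln(14/19) = 13.1 h.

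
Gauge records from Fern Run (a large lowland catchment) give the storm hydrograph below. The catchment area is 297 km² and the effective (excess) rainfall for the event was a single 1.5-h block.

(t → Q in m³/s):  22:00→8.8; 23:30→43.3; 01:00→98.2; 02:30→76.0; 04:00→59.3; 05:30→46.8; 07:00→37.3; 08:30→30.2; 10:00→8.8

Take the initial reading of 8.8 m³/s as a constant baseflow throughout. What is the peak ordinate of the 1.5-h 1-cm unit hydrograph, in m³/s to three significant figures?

U_p ≈ 149 m³/s

Direct runoff: 0.0, 34.5, 89.4, 67.2, 50.5, 38.0, 28.5, 21.4, 0.0 m³/s; ΣQ_DR = 329.5 m³/s, peak = 89.4 m³/s.
Runoff depth d = ΣQ_DR·Δt / A = 329.5 × 5400 / (297 km²) = 5.991 mm.
The 1-cm UH is the DRH scaled by (10 mm)/d, so U_p = 89.4 × 10/5.991 = 149 m³/s.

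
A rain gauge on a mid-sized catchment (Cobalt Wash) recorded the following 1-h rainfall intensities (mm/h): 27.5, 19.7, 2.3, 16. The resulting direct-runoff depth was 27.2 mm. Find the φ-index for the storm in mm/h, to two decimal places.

φ ≈ 12.00 mm/h

Only the 3 blocks with intensity above φ contribute runoff: 27.5, 19.7, 16 mm/h.
Σ(I−φ)·Δt = d  ⇒  (27.5+19.7+16 − 3φ)·1 = 27.2
φ = (63.20 − 27.2/1) / 3 = 12.00 mm/h.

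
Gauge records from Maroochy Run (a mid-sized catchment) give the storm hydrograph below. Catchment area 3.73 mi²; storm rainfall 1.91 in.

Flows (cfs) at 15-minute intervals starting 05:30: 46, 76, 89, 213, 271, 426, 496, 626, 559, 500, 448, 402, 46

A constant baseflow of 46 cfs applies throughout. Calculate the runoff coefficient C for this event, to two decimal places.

C ≈ 0.20

ΣQ_DR = 3600 cfs; V = ΣQ_DR·Δt = 3.240 × 10^6 ft³.
Runoff depth d = V / A = 0.3739 in.
C = d / P = 0.3739 / 1.91 = 0.20.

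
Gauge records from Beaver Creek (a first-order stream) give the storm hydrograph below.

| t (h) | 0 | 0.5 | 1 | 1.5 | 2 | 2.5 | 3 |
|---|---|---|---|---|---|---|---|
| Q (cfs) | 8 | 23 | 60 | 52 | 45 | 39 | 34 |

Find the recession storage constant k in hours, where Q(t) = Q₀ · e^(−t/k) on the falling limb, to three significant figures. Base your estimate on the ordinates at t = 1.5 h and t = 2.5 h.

On the falling limb, Q drops from 52 to 39 cfs between t = 1.5 h and t = 2.5 h (Δt = 1 h).
k = −Δt / ln(Q₂/Q₁) = −1 / ln(39/52) = 3.48 h.

k ≈ 3.48 h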